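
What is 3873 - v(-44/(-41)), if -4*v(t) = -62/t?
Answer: 339553/88 ≈ 3858.6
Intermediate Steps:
v(t) = 31/(2*t) (v(t) = -(-31)/(2*t) = 31/(2*t))
3873 - v(-44/(-41)) = 3873 - 31/(2*((-44/(-41)))) = 3873 - 31/(2*((-44*(-1/41)))) = 3873 - 31/(2*44/41) = 3873 - 31*41/(2*44) = 3873 - 1*1271/88 = 3873 - 1271/88 = 339553/88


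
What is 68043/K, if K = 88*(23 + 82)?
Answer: 22681/3080 ≈ 7.3640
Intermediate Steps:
K = 9240 (K = 88*105 = 9240)
68043/K = 68043/9240 = 68043*(1/9240) = 22681/3080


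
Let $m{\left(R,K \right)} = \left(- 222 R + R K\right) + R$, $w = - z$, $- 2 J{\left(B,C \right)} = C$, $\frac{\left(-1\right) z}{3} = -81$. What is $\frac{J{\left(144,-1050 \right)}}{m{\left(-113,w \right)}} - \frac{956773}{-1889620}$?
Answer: $\frac{12789393109}{24769138960} \approx 0.51634$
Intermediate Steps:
$z = 243$ ($z = \left(-3\right) \left(-81\right) = 243$)
$J{\left(B,C \right)} = - \frac{C}{2}$
$w = -243$ ($w = \left(-1\right) 243 = -243$)
$m{\left(R,K \right)} = - 221 R + K R$ ($m{\left(R,K \right)} = \left(- 222 R + K R\right) + R = - 221 R + K R$)
$\frac{J{\left(144,-1050 \right)}}{m{\left(-113,w \right)}} - \frac{956773}{-1889620} = \frac{\left(- \frac{1}{2}\right) \left(-1050\right)}{\left(-113\right) \left(-221 - 243\right)} - \frac{956773}{-1889620} = \frac{525}{\left(-113\right) \left(-464\right)} - - \frac{956773}{1889620} = \frac{525}{52432} + \frac{956773}{1889620} = \frac{12789393109}{24769138960}$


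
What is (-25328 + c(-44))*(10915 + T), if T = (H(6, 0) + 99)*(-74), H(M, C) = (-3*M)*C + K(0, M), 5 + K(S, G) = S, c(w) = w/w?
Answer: -100269593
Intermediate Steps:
c(w) = 1
K(S, G) = -5 + S
H(M, C) = -5 - 3*C*M (H(M, C) = (-3*M)*C + (-5 + 0) = -3*C*M - 5 = -5 - 3*C*M)
T = -6956 (T = ((-5 - 3*0*6) + 99)*(-74) = ((-5 + 0) + 99)*(-74) = (-5 + 99)*(-74) = 94*(-74) = -6956)
(-25328 + c(-44))*(10915 + T) = (-25328 + 1)*(10915 - 6956) = -25327*3959 = -100269593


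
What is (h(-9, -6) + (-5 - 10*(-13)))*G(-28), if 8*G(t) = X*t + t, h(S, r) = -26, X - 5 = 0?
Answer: -2079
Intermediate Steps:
X = 5 (X = 5 + 0 = 5)
G(t) = 3*t/4 (G(t) = (5*t + t)/8 = (6*t)/8 = 3*t/4)
(h(-9, -6) + (-5 - 10*(-13)))*G(-28) = (-26 + (-5 - 10*(-13)))*((¾)*(-28)) = (-26 + (-5 + 130))*(-21) = (-26 + 125)*(-21) = 99*(-21) = -2079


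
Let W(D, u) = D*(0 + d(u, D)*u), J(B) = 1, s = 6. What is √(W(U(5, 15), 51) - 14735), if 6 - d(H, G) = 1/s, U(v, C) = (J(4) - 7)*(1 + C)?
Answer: I*√43295 ≈ 208.07*I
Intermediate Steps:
U(v, C) = -6 - 6*C (U(v, C) = (1 - 7)*(1 + C) = -6*(1 + C) = -6 - 6*C)
d(H, G) = 35/6 (d(H, G) = 6 - 1/6 = 6 - 1*⅙ = 6 - ⅙ = 35/6)
W(D, u) = 35*D*u/6 (W(D, u) = D*(0 + 35*u/6) = D*(35*u/6) = 35*D*u/6)
√(W(U(5, 15), 51) - 14735) = √((35/6)*(-6 - 6*15)*51 - 14735) = √((35/6)*(-6 - 90)*51 - 14735) = √((35/6)*(-96)*51 - 14735) = √(-28560 - 14735) = √(-43295) = I*√43295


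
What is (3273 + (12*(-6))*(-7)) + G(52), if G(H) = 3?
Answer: 3780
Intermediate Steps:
(3273 + (12*(-6))*(-7)) + G(52) = (3273 + (12*(-6))*(-7)) + 3 = (3273 - 72*(-7)) + 3 = (3273 + 504) + 3 = 3777 + 3 = 3780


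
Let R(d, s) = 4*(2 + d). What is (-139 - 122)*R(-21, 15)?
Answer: 19836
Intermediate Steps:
R(d, s) = 8 + 4*d
(-139 - 122)*R(-21, 15) = (-139 - 122)*(8 + 4*(-21)) = -261*(8 - 84) = -261*(-76) = 19836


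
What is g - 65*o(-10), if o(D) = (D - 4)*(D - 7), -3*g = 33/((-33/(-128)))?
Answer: -46538/3 ≈ -15513.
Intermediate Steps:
g = -128/3 (g = -11/((-33/(-128))) = -11/((-33*(-1/128))) = -11/33/128 = -11*128/33 = -1/3*128 = -128/3 ≈ -42.667)
o(D) = (-7 + D)*(-4 + D) (o(D) = (-4 + D)*(-7 + D) = (-7 + D)*(-4 + D))
g - 65*o(-10) = -128/3 - 65*(28 + (-10)**2 - 11*(-10)) = -128/3 - 65*(28 + 100 + 110) = -128/3 - 65*238 = -128/3 - 15470 = -46538/3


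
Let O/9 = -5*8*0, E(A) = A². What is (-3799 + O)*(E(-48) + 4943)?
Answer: -27531353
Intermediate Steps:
O = 0 (O = 9*(-5*8*0) = 9*(-40*0) = 9*0 = 0)
(-3799 + O)*(E(-48) + 4943) = (-3799 + 0)*((-48)² + 4943) = -3799*(2304 + 4943) = -3799*7247 = -27531353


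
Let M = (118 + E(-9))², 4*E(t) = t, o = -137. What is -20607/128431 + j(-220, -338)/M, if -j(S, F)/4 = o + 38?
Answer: -3603763167/27531625039 ≈ -0.13090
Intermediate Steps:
E(t) = t/4
j(S, F) = 396 (j(S, F) = -4*(-137 + 38) = -4*(-99) = 396)
M = 214369/16 (M = (118 + (¼)*(-9))² = (118 - 9/4)² = (463/4)² = 214369/16 ≈ 13398.)
-20607/128431 + j(-220, -338)/M = -20607/128431 + 396/(214369/16) = -20607*1/128431 + 396*(16/214369) = -20607/128431 + 6336/214369 = -3603763167/27531625039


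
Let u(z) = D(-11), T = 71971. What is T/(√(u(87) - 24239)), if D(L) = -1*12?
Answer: -71971*I*√24251/24251 ≈ -462.16*I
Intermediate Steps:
D(L) = -12
u(z) = -12
T/(√(u(87) - 24239)) = 71971/(√(-12 - 24239)) = 71971/(√(-24251)) = 71971/((I*√24251)) = 71971*(-I*√24251/24251) = -71971*I*√24251/24251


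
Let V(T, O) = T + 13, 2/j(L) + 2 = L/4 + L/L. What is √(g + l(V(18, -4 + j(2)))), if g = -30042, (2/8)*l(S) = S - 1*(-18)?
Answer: I*√29846 ≈ 172.76*I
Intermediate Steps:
j(L) = 2/(-1 + L/4) (j(L) = 2/(-2 + (L/4 + L/L)) = 2/(-2 + (L*(¼) + 1)) = 2/(-2 + (L/4 + 1)) = 2/(-2 + (1 + L/4)) = 2/(-1 + L/4))
V(T, O) = 13 + T
l(S) = 72 + 4*S (l(S) = 4*(S - 1*(-18)) = 4*(S + 18) = 4*(18 + S) = 72 + 4*S)
√(g + l(V(18, -4 + j(2)))) = √(-30042 + (72 + 4*(13 + 18))) = √(-30042 + (72 + 4*31)) = √(-30042 + (72 + 124)) = √(-30042 + 196) = √(-29846) = I*√29846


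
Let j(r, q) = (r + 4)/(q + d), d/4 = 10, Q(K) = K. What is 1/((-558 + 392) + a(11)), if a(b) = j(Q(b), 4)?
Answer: -44/7289 ≈ -0.0060365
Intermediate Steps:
d = 40 (d = 4*10 = 40)
j(r, q) = (4 + r)/(40 + q) (j(r, q) = (r + 4)/(q + 40) = (4 + r)/(40 + q))
a(b) = 1/11 + b/44 (a(b) = (4 + b)/(40 + 4) = (4 + b)/44 = 1/11 + b/44)
1/((-558 + 392) + a(11)) = 1/((-558 + 392) + (1/11 + (1/44)*11)) = 1/(-166 + (1/11 + ¼)) = 1/(-166 + 15/44) = 1/(-7289/44) = -44/7289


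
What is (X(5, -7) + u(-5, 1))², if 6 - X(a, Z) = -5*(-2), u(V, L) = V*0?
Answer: 16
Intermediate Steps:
u(V, L) = 0
X(a, Z) = -4 (X(a, Z) = 6 - (-5)*(-2) = 6 - 1*10 = 6 - 10 = -4)
(X(5, -7) + u(-5, 1))² = (-4 + 0)² = (-4)² = 16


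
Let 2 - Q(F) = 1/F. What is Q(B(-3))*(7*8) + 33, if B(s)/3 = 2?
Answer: 407/3 ≈ 135.67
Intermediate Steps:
B(s) = 6 (B(s) = 3*2 = 6)
Q(F) = 2 - 1/F
Q(B(-3))*(7*8) + 33 = (2 - 1/6)*(7*8) + 33 = (2 - 1*⅙)*56 + 33 = (2 - ⅙)*56 + 33 = (11/6)*56 + 33 = 308/3 + 33 = 407/3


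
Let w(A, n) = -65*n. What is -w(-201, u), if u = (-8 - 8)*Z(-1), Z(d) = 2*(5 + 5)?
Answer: -20800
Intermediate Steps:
Z(d) = 20 (Z(d) = 2*10 = 20)
u = -320 (u = (-8 - 8)*20 = -16*20 = -320)
-w(-201, u) = -(-65)*(-320) = -1*20800 = -20800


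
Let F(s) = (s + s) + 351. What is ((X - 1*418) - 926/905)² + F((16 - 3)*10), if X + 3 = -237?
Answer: 356212469331/819025 ≈ 4.3492e+5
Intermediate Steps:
X = -240 (X = -3 - 237 = -240)
F(s) = 351 + 2*s (F(s) = 2*s + 351 = 351 + 2*s)
((X - 1*418) - 926/905)² + F((16 - 3)*10) = ((-240 - 1*418) - 926/905)² + (351 + 2*((16 - 3)*10)) = ((-240 - 418) - 926*1/905)² + (351 + 2*(13*10)) = (-658 - 926/905)² + (351 + 2*130) = (-596416/905)² + (351 + 260) = 355712045056/819025 + 611 = 356212469331/819025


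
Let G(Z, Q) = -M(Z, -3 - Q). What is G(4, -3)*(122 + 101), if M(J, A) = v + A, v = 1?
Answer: -223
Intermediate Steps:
M(J, A) = 1 + A
G(Z, Q) = 2 + Q (G(Z, Q) = -(1 + (-3 - Q)) = -(-2 - Q) = 2 + Q)
G(4, -3)*(122 + 101) = (2 - 3)*(122 + 101) = -1*223 = -223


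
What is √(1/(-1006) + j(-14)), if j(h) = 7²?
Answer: 3*√5509862/1006 ≈ 6.9999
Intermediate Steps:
j(h) = 49
√(1/(-1006) + j(-14)) = √(1/(-1006) + 49) = √(-1/1006 + 49) = √(49293/1006) = 3*√5509862/1006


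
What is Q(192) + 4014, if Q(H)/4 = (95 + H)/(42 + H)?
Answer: 470212/117 ≈ 4018.9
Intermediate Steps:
Q(H) = 4*(95 + H)/(42 + H) (Q(H) = 4*((95 + H)/(42 + H)) = 4*(95 + H)/(42 + H))
Q(192) + 4014 = 4*(95 + 192)/(42 + 192) + 4014 = 4*287/234 + 4014 = 4*(1/234)*287 + 4014 = 574/117 + 4014 = 470212/117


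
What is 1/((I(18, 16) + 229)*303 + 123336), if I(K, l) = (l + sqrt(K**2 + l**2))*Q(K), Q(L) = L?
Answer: 93329/20379990963 - 1212*sqrt(145)/6793330321 ≈ 2.4311e-6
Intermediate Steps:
I(K, l) = K*(l + sqrt(K**2 + l**2)) (I(K, l) = (l + sqrt(K**2 + l**2))*K = K*(l + sqrt(K**2 + l**2)))
1/((I(18, 16) + 229)*303 + 123336) = 1/((18*(16 + sqrt(18**2 + 16**2)) + 229)*303 + 123336) = 1/((18*(16 + sqrt(324 + 256)) + 229)*303 + 123336) = 1/((18*(16 + sqrt(580)) + 229)*303 + 123336) = 1/((18*(16 + 2*sqrt(145)) + 229)*303 + 123336) = 1/(((288 + 36*sqrt(145)) + 229)*303 + 123336) = 1/((517 + 36*sqrt(145))*303 + 123336) = 1/((156651 + 10908*sqrt(145)) + 123336) = 1/(279987 + 10908*sqrt(145))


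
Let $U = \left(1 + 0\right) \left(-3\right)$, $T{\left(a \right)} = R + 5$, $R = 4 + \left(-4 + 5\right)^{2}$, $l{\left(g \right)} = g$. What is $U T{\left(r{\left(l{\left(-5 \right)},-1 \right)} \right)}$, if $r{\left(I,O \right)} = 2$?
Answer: $-30$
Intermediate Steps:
$R = 5$ ($R = 4 + 1^{2} = 4 + 1 = 5$)
$T{\left(a \right)} = 10$ ($T{\left(a \right)} = 5 + 5 = 10$)
$U = -3$ ($U = 1 \left(-3\right) = -3$)
$U T{\left(r{\left(l{\left(-5 \right)},-1 \right)} \right)} = \left(-3\right) 10 = -30$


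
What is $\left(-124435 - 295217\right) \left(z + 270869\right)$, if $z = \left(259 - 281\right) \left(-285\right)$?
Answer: $-116301935628$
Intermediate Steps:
$z = 6270$ ($z = \left(-22\right) \left(-285\right) = 6270$)
$\left(-124435 - 295217\right) \left(z + 270869\right) = \left(-124435 - 295217\right) \left(6270 + 270869\right) = \left(-419652\right) 277139 = -116301935628$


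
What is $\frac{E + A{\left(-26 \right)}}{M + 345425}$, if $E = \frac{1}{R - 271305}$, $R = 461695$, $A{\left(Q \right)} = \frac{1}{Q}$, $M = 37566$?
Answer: $- \frac{47591}{473964767185} \approx -1.0041 \cdot 10^{-7}$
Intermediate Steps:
$E = \frac{1}{190390}$ ($E = \frac{1}{461695 - 271305} = \frac{1}{190390} \approx 5.2524 \cdot 10^{-6}$)
$\frac{E + A{\left(-26 \right)}}{M + 345425} = \frac{\frac{1}{190390} + \frac{1}{-26}}{37566 + 345425} = \frac{\frac{1}{190390} - \frac{1}{26}}{382991} = \left(- \frac{47591}{1237535}\right) \frac{1}{382991} = - \frac{47591}{473964767185}$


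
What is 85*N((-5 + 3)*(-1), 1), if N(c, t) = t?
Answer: 85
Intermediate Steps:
85*N((-5 + 3)*(-1), 1) = 85*1 = 85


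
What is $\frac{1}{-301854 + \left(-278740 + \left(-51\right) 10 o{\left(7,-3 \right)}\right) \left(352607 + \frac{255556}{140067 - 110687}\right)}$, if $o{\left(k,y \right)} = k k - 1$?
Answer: $- \frac{1469}{157066117387302} \approx -9.3528 \cdot 10^{-12}$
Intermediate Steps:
$o{\left(k,y \right)} = -1 + k^{2}$ ($o{\left(k,y \right)} = k^{2} - 1 = -1 + k^{2}$)
$\frac{1}{-301854 + \left(-278740 + \left(-51\right) 10 o{\left(7,-3 \right)}\right) \left(352607 + \frac{255556}{140067 - 110687}\right)} = \frac{1}{-301854 + \left(-278740 + \left(-51\right) 10 \left(-1 + 7^{2}\right)\right) \left(352607 + \frac{255556}{140067 - 110687}\right)} = \frac{1}{-301854 + \left(-278740 - 510 \left(-1 + 49\right)\right) \left(352607 + \frac{255556}{29380}\right)} = \frac{1}{-301854 + \left(-278740 - 24480\right) \left(352607 + 255556 \cdot \frac{1}{29380}\right)} = \frac{1}{-301854 + \left(-278740 - 24480\right) \left(352607 + \frac{63889}{7345}\right)} = \frac{1}{-301854 - \frac{157065673963776}{1469}} = \frac{1}{- \frac{157066117387302}{1469}} = - \frac{1469}{157066117387302}$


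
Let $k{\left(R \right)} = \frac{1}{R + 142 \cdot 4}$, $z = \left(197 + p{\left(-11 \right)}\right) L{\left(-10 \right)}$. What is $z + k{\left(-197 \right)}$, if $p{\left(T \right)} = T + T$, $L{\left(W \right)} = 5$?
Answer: $\frac{324626}{371} \approx 875.0$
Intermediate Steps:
$p{\left(T \right)} = 2 T$
$z = 875$ ($z = \left(197 + 2 \left(-11\right)\right) 5 = \left(197 - 22\right) 5 = 175 \cdot 5 = 875$)
$k{\left(R \right)} = \frac{1}{568 + R}$ ($k{\left(R \right)} = \frac{1}{R + 568} = \frac{1}{568 + R}$)
$z + k{\left(-197 \right)} = 875 + \frac{1}{568 - 197} = 875 + \frac{1}{371} = \frac{324626}{371}$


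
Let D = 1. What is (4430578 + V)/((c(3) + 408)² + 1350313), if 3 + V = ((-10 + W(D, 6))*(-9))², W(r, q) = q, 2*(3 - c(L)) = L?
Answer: 17727484/6072013 ≈ 2.9195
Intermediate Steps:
c(L) = 3 - L/2
V = 1293 (V = -3 + ((-10 + 6)*(-9))² = -3 + (-4*(-9))² = -3 + 36² = -3 + 1296 = 1293)
(4430578 + V)/((c(3) + 408)² + 1350313) = (4430578 + 1293)/(((3 - ½*3) + 408)² + 1350313) = 4431871/(((3 - 3/2) + 408)² + 1350313) = 4431871/((3/2 + 408)² + 1350313) = 4431871/((819/2)² + 1350313) = 4431871/(670761/4 + 1350313) = 4431871/(6072013/4) = 4431871*(4/6072013) = 17727484/6072013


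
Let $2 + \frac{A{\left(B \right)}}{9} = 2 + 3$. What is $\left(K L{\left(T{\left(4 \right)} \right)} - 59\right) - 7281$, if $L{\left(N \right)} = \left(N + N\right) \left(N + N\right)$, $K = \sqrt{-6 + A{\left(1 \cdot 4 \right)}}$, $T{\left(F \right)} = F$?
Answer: $-7340 + 64 \sqrt{21} \approx -7046.7$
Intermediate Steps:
$A{\left(B \right)} = 27$ ($A{\left(B \right)} = -18 + 9 \left(2 + 3\right) = -18 + 9 \cdot 5 = -18 + 45 = 27$)
$K = \sqrt{21}$ ($K = \sqrt{-6 + 27} = \sqrt{21} \approx 4.5826$)
$L{\left(N \right)} = 4 N^{2}$ ($L{\left(N \right)} = 2 N 2 N = 4 N^{2}$)
$\left(K L{\left(T{\left(4 \right)} \right)} - 59\right) - 7281 = \left(\sqrt{21} \cdot 4 \cdot 4^{2} - 59\right) - 7281 = \left(\sqrt{21} \cdot 4 \cdot 16 - 59\right) - 7281 = \left(\sqrt{21} \cdot 64 - 59\right) - 7281 = \left(64 \sqrt{21} - 59\right) - 7281 = \left(-59 + 64 \sqrt{21}\right) - 7281 = -7340 + 64 \sqrt{21}$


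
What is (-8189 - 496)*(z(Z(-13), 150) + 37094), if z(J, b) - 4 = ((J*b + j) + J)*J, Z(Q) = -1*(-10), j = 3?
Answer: -453600180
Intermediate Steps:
Z(Q) = 10
z(J, b) = 4 + J*(3 + J + J*b) (z(J, b) = 4 + ((J*b + 3) + J)*J = 4 + ((3 + J*b) + J)*J = 4 + (3 + J + J*b)*J = 4 + J*(3 + J + J*b))
(-8189 - 496)*(z(Z(-13), 150) + 37094) = (-8189 - 496)*((4 + 10² + 3*10 + 150*10²) + 37094) = -8685*((4 + 100 + 30 + 150*100) + 37094) = -8685*((4 + 100 + 30 + 15000) + 37094) = -8685*(15134 + 37094) = -8685*52228 = -453600180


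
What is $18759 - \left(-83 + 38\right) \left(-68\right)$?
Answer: $15699$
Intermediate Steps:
$18759 - \left(-83 + 38\right) \left(-68\right) = 18759 - \left(-45\right) \left(-68\right) = 18759 - 3060 = 15699$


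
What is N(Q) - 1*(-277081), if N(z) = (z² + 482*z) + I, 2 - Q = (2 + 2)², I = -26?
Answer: 270503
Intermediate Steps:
Q = -14 (Q = 2 - (2 + 2)² = 2 - 1*4² = 2 - 1*16 = 2 - 16 = -14)
N(z) = -26 + z² + 482*z (N(z) = (z² + 482*z) - 26 = -26 + z² + 482*z)
N(Q) - 1*(-277081) = (-26 + (-14)² + 482*(-14)) - 1*(-277081) = (-26 + 196 - 6748) + 277081 = -6578 + 277081 = 270503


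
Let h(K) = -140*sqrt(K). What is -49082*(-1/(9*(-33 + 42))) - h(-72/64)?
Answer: 49082/81 + 105*I*sqrt(2) ≈ 605.95 + 148.49*I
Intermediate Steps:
-49082*(-1/(9*(-33 + 42))) - h(-72/64) = -49082*(-1/(9*(-33 + 42))) - (-140)*sqrt(-72/64) = -49082/((-9*9)) - (-140)*sqrt(-72*1/64) = -49082/(-81) - (-140)*sqrt(-9/8) = -49082*(-1/81) - (-140)*3*I*sqrt(2)/4 = 49082/81 - (-105)*I*sqrt(2) = 49082/81 + 105*I*sqrt(2)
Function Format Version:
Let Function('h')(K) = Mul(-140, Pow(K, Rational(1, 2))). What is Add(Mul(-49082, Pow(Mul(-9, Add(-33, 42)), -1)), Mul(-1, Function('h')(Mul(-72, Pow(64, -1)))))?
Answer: Add(Rational(49082, 81), Mul(105, I, Pow(2, Rational(1, 2)))) ≈ Add(605.95, Mul(148.49, I))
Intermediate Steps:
Add(Mul(-49082, Pow(Mul(-9, Add(-33, 42)), -1)), Mul(-1, Function('h')(Mul(-72, Pow(64, -1))))) = Add(Mul(-49082, Pow(Mul(-9, Add(-33, 42)), -1)), Mul(-1, Mul(-140, Pow(Mul(-72, Pow(64, -1)), Rational(1, 2))))) = Add(Mul(-49082, Pow(Mul(-9, 9), -1)), Mul(-1, Mul(-140, Pow(Mul(-72, Rational(1, 64)), Rational(1, 2))))) = Add(Mul(-49082, Pow(-81, -1)), Mul(-1, Mul(-140, Pow(Rational(-9, 8), Rational(1, 2))))) = Add(Mul(-49082, Rational(-1, 81)), Mul(-1, Mul(-140, Mul(Rational(3, 4), I, Pow(2, Rational(1, 2)))))) = Add(Rational(49082, 81), Mul(-1, Mul(-105, I, Pow(2, Rational(1, 2))))) = Add(Rational(49082, 81), Mul(105, I, Pow(2, Rational(1, 2))))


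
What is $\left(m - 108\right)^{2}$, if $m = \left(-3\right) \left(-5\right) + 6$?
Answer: $7569$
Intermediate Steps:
$m = 21$ ($m = 15 + 6 = 21$)
$\left(m - 108\right)^{2} = \left(21 - 108\right)^{2} = \left(-87\right)^{2} = 7569$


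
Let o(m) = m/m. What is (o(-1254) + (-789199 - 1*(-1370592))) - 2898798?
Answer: -2317404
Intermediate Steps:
o(m) = 1
(o(-1254) + (-789199 - 1*(-1370592))) - 2898798 = (1 + (-789199 - 1*(-1370592))) - 2898798 = (1 + (-789199 + 1370592)) - 2898798 = (1 + 581393) - 2898798 = 581394 - 2898798 = -2317404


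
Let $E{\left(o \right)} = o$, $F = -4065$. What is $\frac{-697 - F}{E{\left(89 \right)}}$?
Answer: $\frac{3368}{89} \approx 37.843$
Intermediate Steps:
$\frac{-697 - F}{E{\left(89 \right)}} = \frac{-697 - -4065}{89} = \left(-697 + 4065\right) \frac{1}{89} = 3368 \cdot \frac{1}{89} = \frac{3368}{89}$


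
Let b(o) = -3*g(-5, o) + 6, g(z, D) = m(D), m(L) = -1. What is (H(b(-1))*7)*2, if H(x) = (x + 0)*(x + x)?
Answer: 2268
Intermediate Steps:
g(z, D) = -1
b(o) = 9 (b(o) = -3*(-1) + 6 = 3 + 6 = 9)
H(x) = 2*x² (H(x) = x*(2*x) = 2*x²)
(H(b(-1))*7)*2 = ((2*9²)*7)*2 = ((2*81)*7)*2 = (162*7)*2 = 1134*2 = 2268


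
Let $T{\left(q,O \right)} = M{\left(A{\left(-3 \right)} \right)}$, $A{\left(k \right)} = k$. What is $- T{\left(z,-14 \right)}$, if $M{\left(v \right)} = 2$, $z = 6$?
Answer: $-2$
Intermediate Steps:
$T{\left(q,O \right)} = 2$
$- T{\left(z,-14 \right)} = \left(-1\right) 2 = -2$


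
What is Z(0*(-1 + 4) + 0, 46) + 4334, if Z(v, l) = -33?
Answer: 4301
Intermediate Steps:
Z(0*(-1 + 4) + 0, 46) + 4334 = -33 + 4334 = 4301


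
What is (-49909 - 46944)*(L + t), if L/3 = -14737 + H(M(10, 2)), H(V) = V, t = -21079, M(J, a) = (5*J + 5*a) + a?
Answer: 6305517712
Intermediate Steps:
M(J, a) = 5*J + 6*a
L = -44025 (L = 3*(-14737 + (5*10 + 6*2)) = 3*(-14737 + (50 + 12)) = 3*(-14737 + 62) = 3*(-14675) = -44025)
(-49909 - 46944)*(L + t) = (-49909 - 46944)*(-44025 - 21079) = -96853*(-65104) = 6305517712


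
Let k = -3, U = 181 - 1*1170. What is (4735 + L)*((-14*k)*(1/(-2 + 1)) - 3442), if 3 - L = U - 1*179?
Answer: -20576504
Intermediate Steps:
U = -989 (U = 181 - 1170 = -989)
L = 1171 (L = 3 - (-989 - 1*179) = 3 - (-989 - 179) = 3 - 1*(-1168) = 3 + 1168 = 1171)
(4735 + L)*((-14*k)*(1/(-2 + 1)) - 3442) = (4735 + 1171)*((-14*(-3))*(1/(-2 + 1)) - 3442) = 5906*(42*(1/(-1)) - 3442) = 5906*(42*(-1*1) - 3442) = 5906*(42*(-1) - 3442) = 5906*(-42 - 3442) = 5906*(-3484) = -20576504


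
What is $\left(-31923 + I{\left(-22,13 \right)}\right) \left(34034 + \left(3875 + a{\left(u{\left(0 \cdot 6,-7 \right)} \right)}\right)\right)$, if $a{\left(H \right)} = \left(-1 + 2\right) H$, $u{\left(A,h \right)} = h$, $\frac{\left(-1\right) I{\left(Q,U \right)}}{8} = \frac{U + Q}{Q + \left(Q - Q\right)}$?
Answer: $- \frac{13310765478}{11} \approx -1.2101 \cdot 10^{9}$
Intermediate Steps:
$I{\left(Q,U \right)} = - \frac{8 \left(Q + U\right)}{Q}$ ($I{\left(Q,U \right)} = - 8 \frac{U + Q}{Q + \left(Q - Q\right)} = - 8 \frac{Q + U}{Q + 0} = - 8 \frac{Q + U}{Q} = - \frac{8 \left(Q + U\right)}{Q}$)
$a{\left(H \right)} = H$ ($a{\left(H \right)} = 1 H = H$)
$\left(-31923 + I{\left(-22,13 \right)}\right) \left(34034 + \left(3875 + a{\left(u{\left(0 \cdot 6,-7 \right)} \right)}\right)\right) = \left(-31923 - \left(8 + \frac{104}{-22}\right)\right) \left(34034 + \left(3875 - 7\right)\right) = \left(-31923 - \left(8 + 104 \left(- \frac{1}{22}\right)\right)\right) \left(34034 + 3868\right) = \left(-31923 + \left(-8 + \frac{52}{11}\right)\right) 37902 = \left(-31923 - \frac{36}{11}\right) 37902 = \left(- \frac{351189}{11}\right) 37902 = - \frac{13310765478}{11}$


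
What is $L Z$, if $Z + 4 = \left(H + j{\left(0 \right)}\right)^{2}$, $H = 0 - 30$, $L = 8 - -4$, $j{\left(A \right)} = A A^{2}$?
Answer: $10752$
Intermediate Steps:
$j{\left(A \right)} = A^{3}$
$L = 12$ ($L = 8 + 4 = 12$)
$H = -30$ ($H = 0 - 30 = -30$)
$Z = 896$ ($Z = -4 + \left(-30 + 0^{3}\right)^{2} = -4 + \left(-30 + 0\right)^{2} = -4 + \left(-30\right)^{2} = -4 + 900 = 896$)
$L Z = 12 \cdot 896 = 10752$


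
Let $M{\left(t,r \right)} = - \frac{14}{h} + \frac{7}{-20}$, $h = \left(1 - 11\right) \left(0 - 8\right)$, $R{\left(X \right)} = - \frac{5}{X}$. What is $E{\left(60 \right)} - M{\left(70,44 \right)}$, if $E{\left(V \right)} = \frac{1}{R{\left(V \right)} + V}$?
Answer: $\frac{15579}{28760} \approx 0.54169$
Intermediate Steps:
$E{\left(V \right)} = \frac{1}{V - \frac{5}{V}}$ ($E{\left(V \right)} = \frac{1}{- \frac{5}{V} + V} = \frac{1}{V - \frac{5}{V}}$)
$h = 80$ ($h = \left(-10\right) \left(-8\right) = 80$)
$M{\left(t,r \right)} = - \frac{21}{40}$ ($M{\left(t,r \right)} = - \frac{14}{80} + \frac{7}{-20} = \left(-14\right) \frac{1}{80} + 7 \left(- \frac{1}{20}\right) = - \frac{7}{40} - \frac{7}{20} = - \frac{21}{40}$)
$E{\left(60 \right)} - M{\left(70,44 \right)} = \frac{60}{-5 + 60^{2}} - - \frac{21}{40} = \frac{60}{-5 + 3600} + \frac{21}{40} = \frac{60}{3595} + \frac{21}{40} = 60 \cdot \frac{1}{3595} + \frac{21}{40} = \frac{12}{719} + \frac{21}{40} = \frac{15579}{28760}$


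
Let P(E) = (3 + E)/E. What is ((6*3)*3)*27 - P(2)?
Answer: 2911/2 ≈ 1455.5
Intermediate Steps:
P(E) = (3 + E)/E
((6*3)*3)*27 - P(2) = ((6*3)*3)*27 - (3 + 2)/2 = (18*3)*27 - 5/2 = 54*27 - 1*5/2 = 1458 - 5/2 = 2911/2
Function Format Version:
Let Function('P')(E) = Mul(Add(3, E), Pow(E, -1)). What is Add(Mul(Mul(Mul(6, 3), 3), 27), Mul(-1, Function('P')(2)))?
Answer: Rational(2911, 2) ≈ 1455.5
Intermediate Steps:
Function('P')(E) = Mul(Pow(E, -1), Add(3, E))
Add(Mul(Mul(Mul(6, 3), 3), 27), Mul(-1, Function('P')(2))) = Add(Mul(Mul(Mul(6, 3), 3), 27), Mul(-1, Mul(Pow(2, -1), Add(3, 2)))) = Add(Mul(Mul(18, 3), 27), Mul(-1, Mul(Rational(1, 2), 5))) = Add(Mul(54, 27), Mul(-1, Rational(5, 2))) = Add(1458, Rational(-5, 2)) = Rational(2911, 2)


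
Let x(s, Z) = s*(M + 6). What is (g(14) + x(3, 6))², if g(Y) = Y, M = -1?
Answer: 841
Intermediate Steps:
x(s, Z) = 5*s (x(s, Z) = s*(-1 + 6) = s*5 = 5*s)
(g(14) + x(3, 6))² = (14 + 5*3)² = (14 + 15)² = 29² = 841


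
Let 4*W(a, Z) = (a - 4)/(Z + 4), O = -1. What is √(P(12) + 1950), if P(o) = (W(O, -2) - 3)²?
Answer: √125641/8 ≈ 44.307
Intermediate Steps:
W(a, Z) = (-4 + a)/(4*(4 + Z)) (W(a, Z) = ((a - 4)/(Z + 4))/4 = ((-4 + a)/(4 + Z))/4 = (-4 + a)/(4*(4 + Z)))
P(o) = 841/64 (P(o) = ((-4 - 1)/(4*(4 - 2)) - 3)² = ((¼)*(-5)/2 - 3)² = ((¼)*(½)*(-5) - 3)² = (-5/8 - 3)² = (-29/8)² = 841/64)
√(P(12) + 1950) = √(841/64 + 1950) = √(125641/64) = √125641/8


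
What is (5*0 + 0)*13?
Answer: 0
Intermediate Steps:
(5*0 + 0)*13 = (0 + 0)*13 = 0*13 = 0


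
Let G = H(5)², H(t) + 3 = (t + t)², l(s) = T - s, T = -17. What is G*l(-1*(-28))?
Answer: -423405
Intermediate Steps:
l(s) = -17 - s
H(t) = -3 + 4*t² (H(t) = -3 + (t + t)² = -3 + (2*t)² = -3 + 4*t²)
G = 9409 (G = (-3 + 4*5²)² = (-3 + 4*25)² = (-3 + 100)² = 97² = 9409)
G*l(-1*(-28)) = 9409*(-17 - (-1)*(-28)) = 9409*(-17 - 1*28) = 9409*(-17 - 28) = 9409*(-45) = -423405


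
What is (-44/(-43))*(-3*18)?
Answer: -2376/43 ≈ -55.256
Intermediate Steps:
(-44/(-43))*(-3*18) = -44*(-1/43)*(-54) = (44/43)*(-54) = -2376/43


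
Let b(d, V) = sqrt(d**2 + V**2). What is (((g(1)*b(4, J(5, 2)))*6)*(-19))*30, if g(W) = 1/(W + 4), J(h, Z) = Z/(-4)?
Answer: -342*sqrt(65) ≈ -2757.3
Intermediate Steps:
J(h, Z) = -Z/4 (J(h, Z) = Z*(-1/4) = -Z/4)
g(W) = 1/(4 + W)
b(d, V) = sqrt(V**2 + d**2)
(((g(1)*b(4, J(5, 2)))*6)*(-19))*30 = (((sqrt((-1/4*2)**2 + 4**2)/(4 + 1))*6)*(-19))*30 = (((sqrt((-1/2)**2 + 16)/5)*6)*(-19))*30 = (((sqrt(1/4 + 16)/5)*6)*(-19))*30 = (((sqrt(65/4)/5)*6)*(-19))*30 = ((((sqrt(65)/2)/5)*6)*(-19))*30 = (((sqrt(65)/10)*6)*(-19))*30 = ((3*sqrt(65)/5)*(-19))*30 = -57*sqrt(65)/5*30 = -342*sqrt(65)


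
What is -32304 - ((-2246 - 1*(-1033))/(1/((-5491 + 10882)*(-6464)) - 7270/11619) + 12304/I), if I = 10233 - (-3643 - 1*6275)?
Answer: -19423794381933766880/567230015597661 ≈ -34243.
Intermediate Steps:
I = 20151 (I = 10233 - (-3643 - 6275) = 10233 - 1*(-9918) = 10233 + 9918 = 20151)
-32304 - ((-2246 - 1*(-1033))/(1/((-5491 + 10882)*(-6464)) - 7270/11619) + 12304/I) = -32304 - ((-2246 - 1*(-1033))/(1/((-5491 + 10882)*(-6464)) - 7270/11619) + 12304/20151) = -32304 - ((-2246 + 1033)/(-1/6464/5391 - 7270*1/11619) + 12304*(1/20151)) = -32304 - (-1213/((1/5391)*(-1/6464) - 7270/11619) + 12304/20151) = -32304 - (-1213/(-1/34847424 - 7270/11619) + 12304/20151) = -32304 - (-1213/(-28148976011/44988024384) + 12304/20151) = -32304 - (-1213*(-44988024384/28148976011) + 12304/20151) = -32304 - (54570473577792/28148976011 + 12304/20151) = -32304 - 1*1099995958066925936/567230015597661 = -32304 - 1099995958066925936/567230015597661 = -19423794381933766880/567230015597661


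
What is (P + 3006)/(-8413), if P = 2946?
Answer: -5952/8413 ≈ -0.70748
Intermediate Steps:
(P + 3006)/(-8413) = (2946 + 3006)/(-8413) = 5952*(-1/8413) = -5952/8413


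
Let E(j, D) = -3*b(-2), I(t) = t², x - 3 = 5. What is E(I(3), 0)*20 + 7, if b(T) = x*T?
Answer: 967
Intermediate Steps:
x = 8 (x = 3 + 5 = 8)
b(T) = 8*T
E(j, D) = 48 (E(j, D) = -24*(-2) = -3*(-16) = 48)
E(I(3), 0)*20 + 7 = 48*20 + 7 = 960 + 7 = 967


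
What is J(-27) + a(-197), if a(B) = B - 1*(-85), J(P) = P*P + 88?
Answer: 705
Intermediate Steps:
J(P) = 88 + P² (J(P) = P² + 88 = 88 + P²)
a(B) = 85 + B (a(B) = B + 85 = 85 + B)
J(-27) + a(-197) = (88 + (-27)²) + (85 - 197) = (88 + 729) - 112 = 817 - 112 = 705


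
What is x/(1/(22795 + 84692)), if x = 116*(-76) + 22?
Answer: -945240678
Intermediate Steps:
x = -8794 (x = -8816 + 22 = -8794)
x/(1/(22795 + 84692)) = -8794/(1/(22795 + 84692)) = -8794/(1/107487) = -8794/1/107487 = -8794*107487 = -945240678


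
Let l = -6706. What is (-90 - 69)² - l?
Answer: 31987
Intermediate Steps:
(-90 - 69)² - l = (-90 - 69)² - 1*(-6706) = (-159)² + 6706 = 25281 + 6706 = 31987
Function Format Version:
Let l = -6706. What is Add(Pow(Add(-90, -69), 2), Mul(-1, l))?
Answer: 31987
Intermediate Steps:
Add(Pow(Add(-90, -69), 2), Mul(-1, l)) = Add(Pow(Add(-90, -69), 2), Mul(-1, -6706)) = Add(Pow(-159, 2), 6706) = Add(25281, 6706) = 31987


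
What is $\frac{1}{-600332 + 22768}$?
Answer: $- \frac{1}{577564} \approx -1.7314 \cdot 10^{-6}$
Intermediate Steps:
$\frac{1}{-600332 + 22768} = \frac{1}{-577564} = - \frac{1}{577564}$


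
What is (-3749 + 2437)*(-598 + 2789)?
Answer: -2874592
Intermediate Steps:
(-3749 + 2437)*(-598 + 2789) = -1312*2191 = -2874592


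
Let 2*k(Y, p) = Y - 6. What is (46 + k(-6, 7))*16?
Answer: 640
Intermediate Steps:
k(Y, p) = -3 + Y/2 (k(Y, p) = (Y - 6)/2 = (-6 + Y)/2 = -3 + Y/2)
(46 + k(-6, 7))*16 = (46 + (-3 + (½)*(-6)))*16 = (46 + (-3 - 3))*16 = (46 - 6)*16 = 40*16 = 640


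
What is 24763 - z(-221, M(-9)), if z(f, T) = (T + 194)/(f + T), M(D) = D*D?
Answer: 693419/28 ≈ 24765.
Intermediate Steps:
M(D) = D**2
z(f, T) = (194 + T)/(T + f)
24763 - z(-221, M(-9)) = 24763 - (194 + (-9)**2)/((-9)**2 - 221) = 24763 - (194 + 81)/(81 - 221) = 24763 - 275/(-140) = 24763 - (-1)*275/140 = 24763 - 1*(-55/28) = 24763 + 55/28 = 693419/28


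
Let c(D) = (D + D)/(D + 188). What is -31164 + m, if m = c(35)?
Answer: -6949502/223 ≈ -31164.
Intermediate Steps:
c(D) = 2*D/(188 + D) (c(D) = (2*D)/(188 + D) = 2*D/(188 + D))
m = 70/223 (m = 2*35/(188 + 35) = 2*35/223 = 2*35*(1/223) = 70/223 ≈ 0.31390)
-31164 + m = -31164 + 70/223 = -6949502/223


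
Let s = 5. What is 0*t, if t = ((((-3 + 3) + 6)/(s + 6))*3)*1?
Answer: 0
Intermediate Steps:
t = 18/11 (t = ((((-3 + 3) + 6)/(5 + 6))*3)*1 = (((0 + 6)/11)*3)*1 = ((6*(1/11))*3)*1 = ((6/11)*3)*1 = (18/11)*1 = 18/11 ≈ 1.6364)
0*t = 0*(18/11) = 0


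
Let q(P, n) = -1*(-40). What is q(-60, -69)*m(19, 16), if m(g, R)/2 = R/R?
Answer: 80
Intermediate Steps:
q(P, n) = 40
m(g, R) = 2 (m(g, R) = 2*(R/R) = 2*1 = 2)
q(-60, -69)*m(19, 16) = 40*2 = 80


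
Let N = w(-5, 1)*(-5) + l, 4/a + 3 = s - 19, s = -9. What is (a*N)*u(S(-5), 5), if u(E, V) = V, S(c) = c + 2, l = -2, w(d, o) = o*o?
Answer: 140/31 ≈ 4.5161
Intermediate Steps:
w(d, o) = o²
a = -4/31 (a = 4/(-3 + (-9 - 19)) = 4/(-3 - 28) = 4/(-31) = 4*(-1/31) = -4/31 ≈ -0.12903)
S(c) = 2 + c
N = -7 (N = 1²*(-5) - 2 = 1*(-5) - 2 = -5 - 2 = -7)
(a*N)*u(S(-5), 5) = -4/31*(-7)*5 = (28/31)*5 = 140/31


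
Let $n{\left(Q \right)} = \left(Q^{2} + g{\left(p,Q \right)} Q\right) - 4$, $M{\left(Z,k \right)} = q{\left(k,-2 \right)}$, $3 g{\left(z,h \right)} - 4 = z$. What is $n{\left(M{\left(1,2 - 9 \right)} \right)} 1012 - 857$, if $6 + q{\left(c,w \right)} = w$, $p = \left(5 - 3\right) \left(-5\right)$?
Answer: $76055$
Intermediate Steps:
$p = -10$ ($p = 2 \left(-5\right) = -10$)
$q{\left(c,w \right)} = -6 + w$
$g{\left(z,h \right)} = \frac{4}{3} + \frac{z}{3}$
$M{\left(Z,k \right)} = -8$ ($M{\left(Z,k \right)} = -6 - 2 = -8$)
$n{\left(Q \right)} = -4 + Q^{2} - 2 Q$ ($n{\left(Q \right)} = \left(Q^{2} + \left(\frac{4}{3} + \frac{1}{3} \left(-10\right)\right) Q\right) - 4 = \left(Q^{2} + \left(\frac{4}{3} - \frac{10}{3}\right) Q\right) - 4 = \left(Q^{2} - 2 Q\right) - 4 = -4 + Q^{2} - 2 Q$)
$n{\left(M{\left(1,2 - 9 \right)} \right)} 1012 - 857 = \left(-4 + \left(-8\right)^{2} - -16\right) 1012 - 857 = \left(-4 + 64 + 16\right) 1012 - 857 = 76 \cdot 1012 - 857 = 76912 - 857 = 76055$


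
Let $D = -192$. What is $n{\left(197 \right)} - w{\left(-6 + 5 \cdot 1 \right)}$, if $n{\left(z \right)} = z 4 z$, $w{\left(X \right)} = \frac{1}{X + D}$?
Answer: $\frac{29960549}{193} \approx 1.5524 \cdot 10^{5}$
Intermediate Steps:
$w{\left(X \right)} = \frac{1}{-192 + X}$ ($w{\left(X \right)} = \frac{1}{X - 192} = \frac{1}{-192 + X}$)
$n{\left(z \right)} = 4 z^{2}$ ($n{\left(z \right)} = 4 z z = 4 z^{2}$)
$n{\left(197 \right)} - w{\left(-6 + 5 \cdot 1 \right)} = 4 \cdot 197^{2} - \frac{1}{-192 + \left(-6 + 5 \cdot 1\right)} = 4 \cdot 38809 - \frac{1}{-192 + \left(-6 + 5\right)} = 155236 - \frac{1}{-192 - 1} = 155236 - \frac{1}{-193} = 155236 - - \frac{1}{193} = 155236 + \frac{1}{193} = \frac{29960549}{193}$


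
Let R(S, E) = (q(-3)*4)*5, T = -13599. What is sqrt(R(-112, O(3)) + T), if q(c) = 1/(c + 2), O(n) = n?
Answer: I*sqrt(13619) ≈ 116.7*I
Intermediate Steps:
q(c) = 1/(2 + c)
R(S, E) = -20 (R(S, E) = (4/(2 - 3))*5 = (4/(-1))*5 = -1*4*5 = -4*5 = -20)
sqrt(R(-112, O(3)) + T) = sqrt(-20 - 13599) = sqrt(-13619) = I*sqrt(13619)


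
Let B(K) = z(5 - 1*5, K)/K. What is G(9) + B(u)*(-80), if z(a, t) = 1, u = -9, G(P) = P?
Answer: 161/9 ≈ 17.889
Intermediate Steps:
B(K) = 1/K
G(9) + B(u)*(-80) = 9 - 80/(-9) = 9 - 1/9*(-80) = 9 + 80/9 = 161/9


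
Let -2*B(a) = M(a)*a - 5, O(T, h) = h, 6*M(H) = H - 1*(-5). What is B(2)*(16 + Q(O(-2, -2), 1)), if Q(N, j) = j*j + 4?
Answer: 28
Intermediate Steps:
M(H) = ⅚ + H/6 (M(H) = (H - 1*(-5))/6 = (H + 5)/6 = (5 + H)/6 = ⅚ + H/6)
Q(N, j) = 4 + j² (Q(N, j) = j² + 4 = 4 + j²)
B(a) = 5/2 - a*(⅚ + a/6)/2 (B(a) = -((⅚ + a/6)*a - 5)/2 = -(a*(⅚ + a/6) - 5)/2 = -(-5 + a*(⅚ + a/6))/2 = 5/2 - a*(⅚ + a/6)/2)
B(2)*(16 + Q(O(-2, -2), 1)) = (5/2 - 1/12*2*(5 + 2))*(16 + (4 + 1²)) = (5/2 - 1/12*2*7)*(16 + (4 + 1)) = (5/2 - 7/6)*(16 + 5) = (4/3)*21 = 28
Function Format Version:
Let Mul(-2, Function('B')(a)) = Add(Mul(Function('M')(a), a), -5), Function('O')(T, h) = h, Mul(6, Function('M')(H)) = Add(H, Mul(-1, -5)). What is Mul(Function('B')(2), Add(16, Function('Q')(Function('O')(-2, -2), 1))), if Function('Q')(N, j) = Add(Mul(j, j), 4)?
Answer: 28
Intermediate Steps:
Function('M')(H) = Add(Rational(5, 6), Mul(Rational(1, 6), H)) (Function('M')(H) = Mul(Rational(1, 6), Add(H, Mul(-1, -5))) = Mul(Rational(1, 6), Add(H, 5)) = Mul(Rational(1, 6), Add(5, H)) = Add(Rational(5, 6), Mul(Rational(1, 6), H)))
Function('Q')(N, j) = Add(4, Pow(j, 2)) (Function('Q')(N, j) = Add(Pow(j, 2), 4) = Add(4, Pow(j, 2)))
Function('B')(a) = Add(Rational(5, 2), Mul(Rational(-1, 2), a, Add(Rational(5, 6), Mul(Rational(1, 6), a)))) (Function('B')(a) = Mul(Rational(-1, 2), Add(Mul(Add(Rational(5, 6), Mul(Rational(1, 6), a)), a), -5)) = Mul(Rational(-1, 2), Add(Mul(a, Add(Rational(5, 6), Mul(Rational(1, 6), a))), -5)) = Mul(Rational(-1, 2), Add(-5, Mul(a, Add(Rational(5, 6), Mul(Rational(1, 6), a))))) = Add(Rational(5, 2), Mul(Rational(-1, 2), a, Add(Rational(5, 6), Mul(Rational(1, 6), a)))))
Mul(Function('B')(2), Add(16, Function('Q')(Function('O')(-2, -2), 1))) = Mul(Add(Rational(5, 2), Mul(Rational(-1, 12), 2, Add(5, 2))), Add(16, Add(4, Pow(1, 2)))) = Mul(Add(Rational(5, 2), Mul(Rational(-1, 12), 2, 7)), Add(16, Add(4, 1))) = Mul(Add(Rational(5, 2), Rational(-7, 6)), Add(16, 5)) = Mul(Rational(4, 3), 21) = 28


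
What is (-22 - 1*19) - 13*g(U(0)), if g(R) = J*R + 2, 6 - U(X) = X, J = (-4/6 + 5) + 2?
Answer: -561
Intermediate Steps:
J = 19/3 (J = (-4*⅙ + 5) + 2 = (-⅔ + 5) + 2 = 13/3 + 2 = 19/3 ≈ 6.3333)
U(X) = 6 - X
g(R) = 2 + 19*R/3 (g(R) = 19*R/3 + 2 = 2 + 19*R/3)
(-22 - 1*19) - 13*g(U(0)) = (-22 - 1*19) - 13*(2 + 19*(6 - 1*0)/3) = (-22 - 19) - 13*(2 + 19*(6 + 0)/3) = -41 - 13*(2 + (19/3)*6) = -41 - 13*(2 + 38) = -41 - 13*40 = -41 - 520 = -561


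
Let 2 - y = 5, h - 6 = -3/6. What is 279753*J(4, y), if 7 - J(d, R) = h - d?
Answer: 3077283/2 ≈ 1.5386e+6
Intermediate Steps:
h = 11/2 (h = 6 - 3/6 = 6 - 3*⅙ = 6 - ½ = 11/2 ≈ 5.5000)
y = -3 (y = 2 - 1*5 = 2 - 5 = -3)
J(d, R) = 3/2 + d (J(d, R) = 7 - (11/2 - d) = 7 + (-11/2 + d) = 3/2 + d)
279753*J(4, y) = 279753*(3/2 + 4) = 279753*(11/2) = 3077283/2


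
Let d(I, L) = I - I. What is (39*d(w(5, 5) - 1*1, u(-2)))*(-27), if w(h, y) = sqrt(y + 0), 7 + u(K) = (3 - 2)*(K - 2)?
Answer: 0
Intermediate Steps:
u(K) = -9 + K (u(K) = -7 + (3 - 2)*(K - 2) = -7 + 1*(-2 + K) = -7 + (-2 + K) = -9 + K)
w(h, y) = sqrt(y)
d(I, L) = 0
(39*d(w(5, 5) - 1*1, u(-2)))*(-27) = (39*0)*(-27) = 0*(-27) = 0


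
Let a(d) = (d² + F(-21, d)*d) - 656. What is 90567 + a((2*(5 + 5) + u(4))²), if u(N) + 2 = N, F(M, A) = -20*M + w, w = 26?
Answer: 540031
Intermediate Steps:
F(M, A) = 26 - 20*M (F(M, A) = -20*M + 26 = 26 - 20*M)
u(N) = -2 + N
a(d) = -656 + d² + 446*d (a(d) = (d² + (26 - 20*(-21))*d) - 656 = (d² + (26 + 420)*d) - 656 = (d² + 446*d) - 656 = -656 + d² + 446*d)
90567 + a((2*(5 + 5) + u(4))²) = 90567 + (-656 + ((2*(5 + 5) + (-2 + 4))²)² + 446*(2*(5 + 5) + (-2 + 4))²) = 90567 + (-656 + ((2*10 + 2)²)² + 446*(2*10 + 2)²) = 90567 + (-656 + ((20 + 2)²)² + 446*(20 + 2)²) = 90567 + (-656 + (22²)² + 446*22²) = 90567 + (-656 + 484² + 446*484) = 90567 + (-656 + 234256 + 215864) = 90567 + 449464 = 540031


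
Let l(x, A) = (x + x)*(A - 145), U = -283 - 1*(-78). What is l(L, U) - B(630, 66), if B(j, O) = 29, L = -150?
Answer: 104971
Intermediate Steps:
U = -205 (U = -283 + 78 = -205)
l(x, A) = 2*x*(-145 + A) (l(x, A) = (2*x)*(-145 + A) = 2*x*(-145 + A))
l(L, U) - B(630, 66) = 2*(-150)*(-145 - 205) - 1*29 = 2*(-150)*(-350) - 29 = 105000 - 29 = 104971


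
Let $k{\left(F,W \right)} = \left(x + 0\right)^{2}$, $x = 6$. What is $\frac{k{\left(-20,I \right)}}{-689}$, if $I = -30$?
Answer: $- \frac{36}{689} \approx -0.05225$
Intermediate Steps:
$k{\left(F,W \right)} = 36$ ($k{\left(F,W \right)} = \left(6 + 0\right)^{2} = 6^{2} = 36$)
$\frac{k{\left(-20,I \right)}}{-689} = \frac{36}{-689} = 36 \left(- \frac{1}{689}\right) = - \frac{36}{689}$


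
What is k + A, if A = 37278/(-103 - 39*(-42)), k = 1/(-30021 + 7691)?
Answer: 166483241/6855310 ≈ 24.285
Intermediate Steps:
k = -1/22330 (k = 1/(-22330) = -1/22330 ≈ -4.4783e-5)
A = 37278/1535 (A = 37278/(-103 + 1638) = 37278/1535 ≈ 24.285)
k + A = -1/22330 + 37278/1535 = 166483241/6855310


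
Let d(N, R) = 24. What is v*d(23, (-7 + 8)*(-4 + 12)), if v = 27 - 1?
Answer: 624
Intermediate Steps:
v = 26
v*d(23, (-7 + 8)*(-4 + 12)) = 26*24 = 624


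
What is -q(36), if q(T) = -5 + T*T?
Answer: -1291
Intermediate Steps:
q(T) = -5 + T²
-q(36) = -(-5 + 36²) = -(-5 + 1296) = -1*1291 = -1291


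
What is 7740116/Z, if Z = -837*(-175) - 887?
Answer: 1935029/36397 ≈ 53.164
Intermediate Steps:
Z = 145588 (Z = 146475 - 887 = 145588)
7740116/Z = 7740116/145588 = 7740116*(1/145588) = 1935029/36397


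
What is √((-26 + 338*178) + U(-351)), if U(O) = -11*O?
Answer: 3*√7111 ≈ 252.98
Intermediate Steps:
√((-26 + 338*178) + U(-351)) = √((-26 + 338*178) - 11*(-351)) = √((-26 + 60164) + 3861) = √(60138 + 3861) = √63999 = 3*√7111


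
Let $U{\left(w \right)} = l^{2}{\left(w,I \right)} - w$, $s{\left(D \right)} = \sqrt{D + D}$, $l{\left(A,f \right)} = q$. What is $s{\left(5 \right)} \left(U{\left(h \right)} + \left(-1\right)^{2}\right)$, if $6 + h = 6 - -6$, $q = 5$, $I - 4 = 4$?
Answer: $20 \sqrt{10} \approx 63.246$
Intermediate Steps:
$I = 8$ ($I = 4 + 4 = 8$)
$l{\left(A,f \right)} = 5$
$h = 6$ ($h = -6 + \left(6 - -6\right) = -6 + \left(6 + 6\right) = -6 + 12 = 6$)
$s{\left(D \right)} = \sqrt{2} \sqrt{D}$ ($s{\left(D \right)} = \sqrt{2 D} = \sqrt{2} \sqrt{D}$)
$U{\left(w \right)} = 25 - w$ ($U{\left(w \right)} = 5^{2} - w = 25 - w$)
$s{\left(5 \right)} \left(U{\left(h \right)} + \left(-1\right)^{2}\right) = \sqrt{2} \sqrt{5} \left(\left(25 - 6\right) + \left(-1\right)^{2}\right) = \sqrt{10} \left(\left(25 - 6\right) + 1\right) = \sqrt{10} \left(19 + 1\right) = \sqrt{10} \cdot 20 = 20 \sqrt{10}$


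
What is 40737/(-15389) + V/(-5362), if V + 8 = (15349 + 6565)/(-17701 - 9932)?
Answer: -3016093287580/1140079799397 ≈ -2.6455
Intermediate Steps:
V = -242978/27633 (V = -8 + (15349 + 6565)/(-17701 - 9932) = -8 + 21914/(-27633) = -8 + 21914*(-1/27633) = -8 - 21914/27633 = -242978/27633 ≈ -8.7930)
40737/(-15389) + V/(-5362) = 40737/(-15389) - 242978/27633/(-5362) = 40737*(-1/15389) - 242978/27633*(-1/5362) = -40737/15389 + 121489/74084073 = -3016093287580/1140079799397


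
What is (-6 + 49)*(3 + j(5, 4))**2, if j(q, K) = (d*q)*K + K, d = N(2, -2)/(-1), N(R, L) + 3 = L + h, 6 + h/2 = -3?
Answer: 9377827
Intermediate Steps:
h = -18 (h = -12 + 2*(-3) = -12 - 6 = -18)
N(R, L) = -21 + L (N(R, L) = -3 + (L - 18) = -3 + (-18 + L) = -21 + L)
d = 23 (d = (-21 - 2)/(-1) = -23*(-1) = 23)
j(q, K) = K + 23*K*q (j(q, K) = (23*q)*K + K = 23*K*q + K = K + 23*K*q)
(-6 + 49)*(3 + j(5, 4))**2 = (-6 + 49)*(3 + 4*(1 + 23*5))**2 = 43*(3 + 4*(1 + 115))**2 = 43*(3 + 4*116)**2 = 43*(3 + 464)**2 = 43*467**2 = 43*218089 = 9377827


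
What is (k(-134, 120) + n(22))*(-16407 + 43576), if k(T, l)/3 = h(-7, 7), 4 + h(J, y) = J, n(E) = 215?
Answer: 4944758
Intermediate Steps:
h(J, y) = -4 + J
k(T, l) = -33 (k(T, l) = 3*(-4 - 7) = 3*(-11) = -33)
(k(-134, 120) + n(22))*(-16407 + 43576) = (-33 + 215)*(-16407 + 43576) = 182*27169 = 4944758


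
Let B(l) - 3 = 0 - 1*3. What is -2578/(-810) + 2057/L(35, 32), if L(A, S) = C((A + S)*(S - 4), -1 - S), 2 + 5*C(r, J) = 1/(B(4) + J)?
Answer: -137372662/27135 ≈ -5062.6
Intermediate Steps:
B(l) = 0 (B(l) = 3 + (0 - 1*3) = 3 + (0 - 3) = 3 - 3 = 0)
C(r, J) = -⅖ + 1/(5*J) (C(r, J) = -⅖ + 1/(5*(0 + J)) = -⅖ + 1/(5*J))
L(A, S) = (3 + 2*S)/(5*(-1 - S)) (L(A, S) = (1 - 2*(-1 - S))/(5*(-1 - S)) = (1 + (2 + 2*S))/(5*(-1 - S)) = (3 + 2*S)/(5*(-1 - S)))
-2578/(-810) + 2057/L(35, 32) = -2578/(-810) + 2057/(((-3 - 2*32)/(5*(1 + 32)))) = -2578*(-1/810) + 2057/(((⅕)*(-3 - 64)/33)) = 1289/405 + 2057/(((⅕)*(1/33)*(-67))) = 1289/405 + 2057/(-67/165) = 1289/405 + 2057*(-165/67) = 1289/405 - 339405/67 = -137372662/27135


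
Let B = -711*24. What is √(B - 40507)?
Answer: I*√57571 ≈ 239.94*I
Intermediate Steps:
B = -17064
√(B - 40507) = √(-17064 - 40507) = √(-57571) = I*√57571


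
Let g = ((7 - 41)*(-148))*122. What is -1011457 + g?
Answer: -397553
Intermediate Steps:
g = 613904 (g = -34*(-148)*122 = 5032*122 = 613904)
-1011457 + g = -1011457 + 613904 = -397553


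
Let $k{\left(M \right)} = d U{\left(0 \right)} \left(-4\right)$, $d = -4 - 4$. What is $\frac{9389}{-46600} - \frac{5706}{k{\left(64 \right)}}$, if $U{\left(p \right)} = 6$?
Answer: $- \frac{5577131}{186400} \approx -29.92$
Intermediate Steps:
$d = -8$
$k{\left(M \right)} = 192$ ($k{\left(M \right)} = \left(-8\right) 6 \left(-4\right) = \left(-48\right) \left(-4\right) = 192$)
$\frac{9389}{-46600} - \frac{5706}{k{\left(64 \right)}} = \frac{9389}{-46600} - \frac{5706}{192} = 9389 \left(- \frac{1}{46600}\right) - \frac{951}{32} = - \frac{9389}{46600} - \frac{951}{32} = - \frac{5577131}{186400}$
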